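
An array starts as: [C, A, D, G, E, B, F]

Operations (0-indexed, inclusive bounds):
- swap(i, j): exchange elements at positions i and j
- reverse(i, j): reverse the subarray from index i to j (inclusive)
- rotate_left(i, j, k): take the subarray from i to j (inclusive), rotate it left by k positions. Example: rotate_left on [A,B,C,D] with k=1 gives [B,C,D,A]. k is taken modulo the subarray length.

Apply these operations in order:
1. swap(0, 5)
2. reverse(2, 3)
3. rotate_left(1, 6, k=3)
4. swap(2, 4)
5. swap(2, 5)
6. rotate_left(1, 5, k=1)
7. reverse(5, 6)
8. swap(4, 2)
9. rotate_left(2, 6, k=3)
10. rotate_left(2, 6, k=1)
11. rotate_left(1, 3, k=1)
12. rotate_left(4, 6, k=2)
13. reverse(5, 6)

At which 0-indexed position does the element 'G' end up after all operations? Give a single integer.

Answer: 3

Derivation:
After 1 (swap(0, 5)): [B, A, D, G, E, C, F]
After 2 (reverse(2, 3)): [B, A, G, D, E, C, F]
After 3 (rotate_left(1, 6, k=3)): [B, E, C, F, A, G, D]
After 4 (swap(2, 4)): [B, E, A, F, C, G, D]
After 5 (swap(2, 5)): [B, E, G, F, C, A, D]
After 6 (rotate_left(1, 5, k=1)): [B, G, F, C, A, E, D]
After 7 (reverse(5, 6)): [B, G, F, C, A, D, E]
After 8 (swap(4, 2)): [B, G, A, C, F, D, E]
After 9 (rotate_left(2, 6, k=3)): [B, G, D, E, A, C, F]
After 10 (rotate_left(2, 6, k=1)): [B, G, E, A, C, F, D]
After 11 (rotate_left(1, 3, k=1)): [B, E, A, G, C, F, D]
After 12 (rotate_left(4, 6, k=2)): [B, E, A, G, D, C, F]
After 13 (reverse(5, 6)): [B, E, A, G, D, F, C]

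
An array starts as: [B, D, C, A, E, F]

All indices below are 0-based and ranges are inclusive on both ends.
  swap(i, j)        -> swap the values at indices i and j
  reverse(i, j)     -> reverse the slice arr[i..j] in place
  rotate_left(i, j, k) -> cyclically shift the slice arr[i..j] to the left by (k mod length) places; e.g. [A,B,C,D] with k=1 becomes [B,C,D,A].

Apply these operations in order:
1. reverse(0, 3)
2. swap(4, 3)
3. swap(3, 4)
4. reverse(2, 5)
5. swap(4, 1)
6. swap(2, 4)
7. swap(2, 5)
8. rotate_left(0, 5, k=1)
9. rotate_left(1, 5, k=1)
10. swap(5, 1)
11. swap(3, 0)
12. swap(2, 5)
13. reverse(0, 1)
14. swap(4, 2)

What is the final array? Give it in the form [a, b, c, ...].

Answer: [D, C, A, B, E, F]

Derivation:
After 1 (reverse(0, 3)): [A, C, D, B, E, F]
After 2 (swap(4, 3)): [A, C, D, E, B, F]
After 3 (swap(3, 4)): [A, C, D, B, E, F]
After 4 (reverse(2, 5)): [A, C, F, E, B, D]
After 5 (swap(4, 1)): [A, B, F, E, C, D]
After 6 (swap(2, 4)): [A, B, C, E, F, D]
After 7 (swap(2, 5)): [A, B, D, E, F, C]
After 8 (rotate_left(0, 5, k=1)): [B, D, E, F, C, A]
After 9 (rotate_left(1, 5, k=1)): [B, E, F, C, A, D]
After 10 (swap(5, 1)): [B, D, F, C, A, E]
After 11 (swap(3, 0)): [C, D, F, B, A, E]
After 12 (swap(2, 5)): [C, D, E, B, A, F]
After 13 (reverse(0, 1)): [D, C, E, B, A, F]
After 14 (swap(4, 2)): [D, C, A, B, E, F]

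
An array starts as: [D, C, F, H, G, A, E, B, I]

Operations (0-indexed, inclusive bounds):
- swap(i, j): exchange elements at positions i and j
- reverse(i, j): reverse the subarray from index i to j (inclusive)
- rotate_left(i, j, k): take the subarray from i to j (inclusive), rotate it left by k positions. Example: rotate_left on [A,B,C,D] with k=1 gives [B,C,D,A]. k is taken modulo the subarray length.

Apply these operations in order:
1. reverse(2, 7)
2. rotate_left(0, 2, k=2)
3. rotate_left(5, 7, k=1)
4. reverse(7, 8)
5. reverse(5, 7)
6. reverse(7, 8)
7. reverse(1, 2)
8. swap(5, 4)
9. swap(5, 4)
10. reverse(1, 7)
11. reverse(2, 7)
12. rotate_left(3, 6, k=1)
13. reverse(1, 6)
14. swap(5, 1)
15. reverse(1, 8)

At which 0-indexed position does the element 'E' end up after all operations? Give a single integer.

After 1 (reverse(2, 7)): [D, C, B, E, A, G, H, F, I]
After 2 (rotate_left(0, 2, k=2)): [B, D, C, E, A, G, H, F, I]
After 3 (rotate_left(5, 7, k=1)): [B, D, C, E, A, H, F, G, I]
After 4 (reverse(7, 8)): [B, D, C, E, A, H, F, I, G]
After 5 (reverse(5, 7)): [B, D, C, E, A, I, F, H, G]
After 6 (reverse(7, 8)): [B, D, C, E, A, I, F, G, H]
After 7 (reverse(1, 2)): [B, C, D, E, A, I, F, G, H]
After 8 (swap(5, 4)): [B, C, D, E, I, A, F, G, H]
After 9 (swap(5, 4)): [B, C, D, E, A, I, F, G, H]
After 10 (reverse(1, 7)): [B, G, F, I, A, E, D, C, H]
After 11 (reverse(2, 7)): [B, G, C, D, E, A, I, F, H]
After 12 (rotate_left(3, 6, k=1)): [B, G, C, E, A, I, D, F, H]
After 13 (reverse(1, 6)): [B, D, I, A, E, C, G, F, H]
After 14 (swap(5, 1)): [B, C, I, A, E, D, G, F, H]
After 15 (reverse(1, 8)): [B, H, F, G, D, E, A, I, C]

Answer: 5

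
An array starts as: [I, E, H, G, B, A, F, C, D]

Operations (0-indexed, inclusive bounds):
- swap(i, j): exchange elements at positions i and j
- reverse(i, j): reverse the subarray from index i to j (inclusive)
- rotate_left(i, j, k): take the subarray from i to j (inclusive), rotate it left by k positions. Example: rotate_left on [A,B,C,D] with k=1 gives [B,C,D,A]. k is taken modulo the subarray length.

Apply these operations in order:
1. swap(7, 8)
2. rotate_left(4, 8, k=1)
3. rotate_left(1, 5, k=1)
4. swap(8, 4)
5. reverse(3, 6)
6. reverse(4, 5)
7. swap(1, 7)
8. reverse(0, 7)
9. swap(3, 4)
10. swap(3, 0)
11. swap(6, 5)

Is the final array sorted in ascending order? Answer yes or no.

After 1 (swap(7, 8)): [I, E, H, G, B, A, F, D, C]
After 2 (rotate_left(4, 8, k=1)): [I, E, H, G, A, F, D, C, B]
After 3 (rotate_left(1, 5, k=1)): [I, H, G, A, F, E, D, C, B]
After 4 (swap(8, 4)): [I, H, G, A, B, E, D, C, F]
After 5 (reverse(3, 6)): [I, H, G, D, E, B, A, C, F]
After 6 (reverse(4, 5)): [I, H, G, D, B, E, A, C, F]
After 7 (swap(1, 7)): [I, C, G, D, B, E, A, H, F]
After 8 (reverse(0, 7)): [H, A, E, B, D, G, C, I, F]
After 9 (swap(3, 4)): [H, A, E, D, B, G, C, I, F]
After 10 (swap(3, 0)): [D, A, E, H, B, G, C, I, F]
After 11 (swap(6, 5)): [D, A, E, H, B, C, G, I, F]

Answer: no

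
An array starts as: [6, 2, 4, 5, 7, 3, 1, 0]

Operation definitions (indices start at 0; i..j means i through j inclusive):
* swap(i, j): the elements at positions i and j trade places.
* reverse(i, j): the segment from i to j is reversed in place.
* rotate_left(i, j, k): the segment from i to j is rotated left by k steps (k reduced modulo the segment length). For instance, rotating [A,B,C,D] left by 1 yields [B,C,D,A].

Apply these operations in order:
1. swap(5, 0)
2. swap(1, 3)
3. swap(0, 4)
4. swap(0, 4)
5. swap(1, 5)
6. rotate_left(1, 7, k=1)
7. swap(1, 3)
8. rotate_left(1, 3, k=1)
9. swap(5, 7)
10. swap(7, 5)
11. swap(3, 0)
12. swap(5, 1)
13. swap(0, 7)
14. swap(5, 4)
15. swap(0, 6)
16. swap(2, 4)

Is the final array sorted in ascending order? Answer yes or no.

After 1 (swap(5, 0)): [3, 2, 4, 5, 7, 6, 1, 0]
After 2 (swap(1, 3)): [3, 5, 4, 2, 7, 6, 1, 0]
After 3 (swap(0, 4)): [7, 5, 4, 2, 3, 6, 1, 0]
After 4 (swap(0, 4)): [3, 5, 4, 2, 7, 6, 1, 0]
After 5 (swap(1, 5)): [3, 6, 4, 2, 7, 5, 1, 0]
After 6 (rotate_left(1, 7, k=1)): [3, 4, 2, 7, 5, 1, 0, 6]
After 7 (swap(1, 3)): [3, 7, 2, 4, 5, 1, 0, 6]
After 8 (rotate_left(1, 3, k=1)): [3, 2, 4, 7, 5, 1, 0, 6]
After 9 (swap(5, 7)): [3, 2, 4, 7, 5, 6, 0, 1]
After 10 (swap(7, 5)): [3, 2, 4, 7, 5, 1, 0, 6]
After 11 (swap(3, 0)): [7, 2, 4, 3, 5, 1, 0, 6]
After 12 (swap(5, 1)): [7, 1, 4, 3, 5, 2, 0, 6]
After 13 (swap(0, 7)): [6, 1, 4, 3, 5, 2, 0, 7]
After 14 (swap(5, 4)): [6, 1, 4, 3, 2, 5, 0, 7]
After 15 (swap(0, 6)): [0, 1, 4, 3, 2, 5, 6, 7]
After 16 (swap(2, 4)): [0, 1, 2, 3, 4, 5, 6, 7]

Answer: yes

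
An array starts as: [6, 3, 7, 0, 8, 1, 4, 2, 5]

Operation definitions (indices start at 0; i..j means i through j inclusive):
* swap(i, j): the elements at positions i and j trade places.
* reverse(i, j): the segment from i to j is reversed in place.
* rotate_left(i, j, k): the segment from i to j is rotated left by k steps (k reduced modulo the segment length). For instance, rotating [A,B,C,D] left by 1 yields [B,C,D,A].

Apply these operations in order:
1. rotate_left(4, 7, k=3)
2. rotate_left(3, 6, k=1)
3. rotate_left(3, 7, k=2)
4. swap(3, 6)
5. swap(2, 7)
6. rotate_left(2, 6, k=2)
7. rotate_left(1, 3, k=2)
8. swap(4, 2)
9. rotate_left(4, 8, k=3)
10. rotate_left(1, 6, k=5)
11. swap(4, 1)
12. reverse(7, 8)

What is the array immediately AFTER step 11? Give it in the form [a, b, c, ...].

After 1 (rotate_left(4, 7, k=3)): [6, 3, 7, 0, 2, 8, 1, 4, 5]
After 2 (rotate_left(3, 6, k=1)): [6, 3, 7, 2, 8, 1, 0, 4, 5]
After 3 (rotate_left(3, 7, k=2)): [6, 3, 7, 1, 0, 4, 2, 8, 5]
After 4 (swap(3, 6)): [6, 3, 7, 2, 0, 4, 1, 8, 5]
After 5 (swap(2, 7)): [6, 3, 8, 2, 0, 4, 1, 7, 5]
After 6 (rotate_left(2, 6, k=2)): [6, 3, 0, 4, 1, 8, 2, 7, 5]
After 7 (rotate_left(1, 3, k=2)): [6, 4, 3, 0, 1, 8, 2, 7, 5]
After 8 (swap(4, 2)): [6, 4, 1, 0, 3, 8, 2, 7, 5]
After 9 (rotate_left(4, 8, k=3)): [6, 4, 1, 0, 7, 5, 3, 8, 2]
After 10 (rotate_left(1, 6, k=5)): [6, 3, 4, 1, 0, 7, 5, 8, 2]
After 11 (swap(4, 1)): [6, 0, 4, 1, 3, 7, 5, 8, 2]

Answer: [6, 0, 4, 1, 3, 7, 5, 8, 2]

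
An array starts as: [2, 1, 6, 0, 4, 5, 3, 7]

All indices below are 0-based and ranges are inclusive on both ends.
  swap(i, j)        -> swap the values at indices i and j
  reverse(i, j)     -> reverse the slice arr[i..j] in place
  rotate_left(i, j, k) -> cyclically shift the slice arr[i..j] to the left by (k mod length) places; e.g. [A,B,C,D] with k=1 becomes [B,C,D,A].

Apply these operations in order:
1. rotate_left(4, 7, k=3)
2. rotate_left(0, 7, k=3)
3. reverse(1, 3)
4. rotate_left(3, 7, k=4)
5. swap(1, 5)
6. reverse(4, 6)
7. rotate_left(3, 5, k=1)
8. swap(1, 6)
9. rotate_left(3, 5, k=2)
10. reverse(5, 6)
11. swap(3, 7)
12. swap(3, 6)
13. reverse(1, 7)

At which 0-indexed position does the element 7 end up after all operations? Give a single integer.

After 1 (rotate_left(4, 7, k=3)): [2, 1, 6, 0, 7, 4, 5, 3]
After 2 (rotate_left(0, 7, k=3)): [0, 7, 4, 5, 3, 2, 1, 6]
After 3 (reverse(1, 3)): [0, 5, 4, 7, 3, 2, 1, 6]
After 4 (rotate_left(3, 7, k=4)): [0, 5, 4, 6, 7, 3, 2, 1]
After 5 (swap(1, 5)): [0, 3, 4, 6, 7, 5, 2, 1]
After 6 (reverse(4, 6)): [0, 3, 4, 6, 2, 5, 7, 1]
After 7 (rotate_left(3, 5, k=1)): [0, 3, 4, 2, 5, 6, 7, 1]
After 8 (swap(1, 6)): [0, 7, 4, 2, 5, 6, 3, 1]
After 9 (rotate_left(3, 5, k=2)): [0, 7, 4, 6, 2, 5, 3, 1]
After 10 (reverse(5, 6)): [0, 7, 4, 6, 2, 3, 5, 1]
After 11 (swap(3, 7)): [0, 7, 4, 1, 2, 3, 5, 6]
After 12 (swap(3, 6)): [0, 7, 4, 5, 2, 3, 1, 6]
After 13 (reverse(1, 7)): [0, 6, 1, 3, 2, 5, 4, 7]

Answer: 7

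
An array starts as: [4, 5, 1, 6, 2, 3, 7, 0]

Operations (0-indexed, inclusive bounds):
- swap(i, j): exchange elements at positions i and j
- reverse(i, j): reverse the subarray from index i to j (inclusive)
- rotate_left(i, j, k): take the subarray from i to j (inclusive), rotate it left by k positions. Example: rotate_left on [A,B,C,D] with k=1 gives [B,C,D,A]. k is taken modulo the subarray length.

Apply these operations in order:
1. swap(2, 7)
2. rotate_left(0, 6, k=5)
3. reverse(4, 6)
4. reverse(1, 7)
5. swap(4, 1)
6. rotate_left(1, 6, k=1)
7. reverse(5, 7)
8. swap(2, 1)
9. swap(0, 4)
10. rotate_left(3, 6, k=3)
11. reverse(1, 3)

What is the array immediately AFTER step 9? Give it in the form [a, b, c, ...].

Answer: [5, 6, 0, 1, 3, 7, 2, 4]

Derivation:
After 1 (swap(2, 7)): [4, 5, 0, 6, 2, 3, 7, 1]
After 2 (rotate_left(0, 6, k=5)): [3, 7, 4, 5, 0, 6, 2, 1]
After 3 (reverse(4, 6)): [3, 7, 4, 5, 2, 6, 0, 1]
After 4 (reverse(1, 7)): [3, 1, 0, 6, 2, 5, 4, 7]
After 5 (swap(4, 1)): [3, 2, 0, 6, 1, 5, 4, 7]
After 6 (rotate_left(1, 6, k=1)): [3, 0, 6, 1, 5, 4, 2, 7]
After 7 (reverse(5, 7)): [3, 0, 6, 1, 5, 7, 2, 4]
After 8 (swap(2, 1)): [3, 6, 0, 1, 5, 7, 2, 4]
After 9 (swap(0, 4)): [5, 6, 0, 1, 3, 7, 2, 4]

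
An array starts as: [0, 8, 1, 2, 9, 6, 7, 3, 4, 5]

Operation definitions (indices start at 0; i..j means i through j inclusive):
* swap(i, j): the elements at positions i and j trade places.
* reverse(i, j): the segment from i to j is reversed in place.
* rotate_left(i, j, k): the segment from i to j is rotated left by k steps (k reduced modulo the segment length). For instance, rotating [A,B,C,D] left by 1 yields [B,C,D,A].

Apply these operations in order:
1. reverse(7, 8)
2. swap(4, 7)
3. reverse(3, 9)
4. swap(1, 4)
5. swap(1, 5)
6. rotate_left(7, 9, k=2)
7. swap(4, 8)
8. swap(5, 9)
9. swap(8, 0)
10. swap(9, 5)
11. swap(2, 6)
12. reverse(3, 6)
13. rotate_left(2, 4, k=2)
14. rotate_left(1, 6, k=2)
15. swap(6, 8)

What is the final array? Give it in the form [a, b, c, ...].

After 1 (reverse(7, 8)): [0, 8, 1, 2, 9, 6, 7, 4, 3, 5]
After 2 (swap(4, 7)): [0, 8, 1, 2, 4, 6, 7, 9, 3, 5]
After 3 (reverse(3, 9)): [0, 8, 1, 5, 3, 9, 7, 6, 4, 2]
After 4 (swap(1, 4)): [0, 3, 1, 5, 8, 9, 7, 6, 4, 2]
After 5 (swap(1, 5)): [0, 9, 1, 5, 8, 3, 7, 6, 4, 2]
After 6 (rotate_left(7, 9, k=2)): [0, 9, 1, 5, 8, 3, 7, 2, 6, 4]
After 7 (swap(4, 8)): [0, 9, 1, 5, 6, 3, 7, 2, 8, 4]
After 8 (swap(5, 9)): [0, 9, 1, 5, 6, 4, 7, 2, 8, 3]
After 9 (swap(8, 0)): [8, 9, 1, 5, 6, 4, 7, 2, 0, 3]
After 10 (swap(9, 5)): [8, 9, 1, 5, 6, 3, 7, 2, 0, 4]
After 11 (swap(2, 6)): [8, 9, 7, 5, 6, 3, 1, 2, 0, 4]
After 12 (reverse(3, 6)): [8, 9, 7, 1, 3, 6, 5, 2, 0, 4]
After 13 (rotate_left(2, 4, k=2)): [8, 9, 3, 7, 1, 6, 5, 2, 0, 4]
After 14 (rotate_left(1, 6, k=2)): [8, 7, 1, 6, 5, 9, 3, 2, 0, 4]
After 15 (swap(6, 8)): [8, 7, 1, 6, 5, 9, 0, 2, 3, 4]

Answer: [8, 7, 1, 6, 5, 9, 0, 2, 3, 4]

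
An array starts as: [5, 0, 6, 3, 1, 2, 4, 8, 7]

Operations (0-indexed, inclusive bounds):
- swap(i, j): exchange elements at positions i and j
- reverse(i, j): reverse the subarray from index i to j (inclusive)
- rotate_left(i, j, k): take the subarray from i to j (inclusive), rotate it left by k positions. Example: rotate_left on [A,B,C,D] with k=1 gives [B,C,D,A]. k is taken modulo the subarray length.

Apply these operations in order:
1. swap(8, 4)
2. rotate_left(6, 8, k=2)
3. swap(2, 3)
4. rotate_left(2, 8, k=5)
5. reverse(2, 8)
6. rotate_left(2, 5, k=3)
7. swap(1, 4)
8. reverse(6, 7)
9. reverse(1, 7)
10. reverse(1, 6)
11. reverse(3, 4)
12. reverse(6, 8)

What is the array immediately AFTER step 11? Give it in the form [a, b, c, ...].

Answer: [5, 6, 1, 7, 0, 8, 3, 2, 4]

Derivation:
After 1 (swap(8, 4)): [5, 0, 6, 3, 7, 2, 4, 8, 1]
After 2 (rotate_left(6, 8, k=2)): [5, 0, 6, 3, 7, 2, 1, 4, 8]
After 3 (swap(2, 3)): [5, 0, 3, 6, 7, 2, 1, 4, 8]
After 4 (rotate_left(2, 8, k=5)): [5, 0, 4, 8, 3, 6, 7, 2, 1]
After 5 (reverse(2, 8)): [5, 0, 1, 2, 7, 6, 3, 8, 4]
After 6 (rotate_left(2, 5, k=3)): [5, 0, 6, 1, 2, 7, 3, 8, 4]
After 7 (swap(1, 4)): [5, 2, 6, 1, 0, 7, 3, 8, 4]
After 8 (reverse(6, 7)): [5, 2, 6, 1, 0, 7, 8, 3, 4]
After 9 (reverse(1, 7)): [5, 3, 8, 7, 0, 1, 6, 2, 4]
After 10 (reverse(1, 6)): [5, 6, 1, 0, 7, 8, 3, 2, 4]
After 11 (reverse(3, 4)): [5, 6, 1, 7, 0, 8, 3, 2, 4]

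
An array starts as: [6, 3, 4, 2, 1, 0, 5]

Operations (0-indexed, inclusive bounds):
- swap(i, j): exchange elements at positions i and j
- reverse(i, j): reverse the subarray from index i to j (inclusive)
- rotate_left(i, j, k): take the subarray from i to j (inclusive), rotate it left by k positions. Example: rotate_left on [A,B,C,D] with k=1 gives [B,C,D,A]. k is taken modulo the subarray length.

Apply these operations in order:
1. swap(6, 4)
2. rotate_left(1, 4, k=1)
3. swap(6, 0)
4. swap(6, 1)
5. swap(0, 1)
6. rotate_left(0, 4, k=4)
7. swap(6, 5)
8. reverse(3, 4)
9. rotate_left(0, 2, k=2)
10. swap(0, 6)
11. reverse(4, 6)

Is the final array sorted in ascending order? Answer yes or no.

Answer: no

Derivation:
After 1 (swap(6, 4)): [6, 3, 4, 2, 5, 0, 1]
After 2 (rotate_left(1, 4, k=1)): [6, 4, 2, 5, 3, 0, 1]
After 3 (swap(6, 0)): [1, 4, 2, 5, 3, 0, 6]
After 4 (swap(6, 1)): [1, 6, 2, 5, 3, 0, 4]
After 5 (swap(0, 1)): [6, 1, 2, 5, 3, 0, 4]
After 6 (rotate_left(0, 4, k=4)): [3, 6, 1, 2, 5, 0, 4]
After 7 (swap(6, 5)): [3, 6, 1, 2, 5, 4, 0]
After 8 (reverse(3, 4)): [3, 6, 1, 5, 2, 4, 0]
After 9 (rotate_left(0, 2, k=2)): [1, 3, 6, 5, 2, 4, 0]
After 10 (swap(0, 6)): [0, 3, 6, 5, 2, 4, 1]
After 11 (reverse(4, 6)): [0, 3, 6, 5, 1, 4, 2]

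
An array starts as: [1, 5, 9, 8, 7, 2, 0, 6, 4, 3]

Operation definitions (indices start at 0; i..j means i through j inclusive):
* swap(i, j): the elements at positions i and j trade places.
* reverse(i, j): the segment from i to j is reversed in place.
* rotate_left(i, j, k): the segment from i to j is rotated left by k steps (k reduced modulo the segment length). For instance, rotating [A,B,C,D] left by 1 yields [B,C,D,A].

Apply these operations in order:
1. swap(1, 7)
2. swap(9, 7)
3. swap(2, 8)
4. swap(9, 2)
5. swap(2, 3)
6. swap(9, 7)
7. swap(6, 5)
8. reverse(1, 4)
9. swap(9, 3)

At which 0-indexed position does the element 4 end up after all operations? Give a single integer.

After 1 (swap(1, 7)): [1, 6, 9, 8, 7, 2, 0, 5, 4, 3]
After 2 (swap(9, 7)): [1, 6, 9, 8, 7, 2, 0, 3, 4, 5]
After 3 (swap(2, 8)): [1, 6, 4, 8, 7, 2, 0, 3, 9, 5]
After 4 (swap(9, 2)): [1, 6, 5, 8, 7, 2, 0, 3, 9, 4]
After 5 (swap(2, 3)): [1, 6, 8, 5, 7, 2, 0, 3, 9, 4]
After 6 (swap(9, 7)): [1, 6, 8, 5, 7, 2, 0, 4, 9, 3]
After 7 (swap(6, 5)): [1, 6, 8, 5, 7, 0, 2, 4, 9, 3]
After 8 (reverse(1, 4)): [1, 7, 5, 8, 6, 0, 2, 4, 9, 3]
After 9 (swap(9, 3)): [1, 7, 5, 3, 6, 0, 2, 4, 9, 8]

Answer: 7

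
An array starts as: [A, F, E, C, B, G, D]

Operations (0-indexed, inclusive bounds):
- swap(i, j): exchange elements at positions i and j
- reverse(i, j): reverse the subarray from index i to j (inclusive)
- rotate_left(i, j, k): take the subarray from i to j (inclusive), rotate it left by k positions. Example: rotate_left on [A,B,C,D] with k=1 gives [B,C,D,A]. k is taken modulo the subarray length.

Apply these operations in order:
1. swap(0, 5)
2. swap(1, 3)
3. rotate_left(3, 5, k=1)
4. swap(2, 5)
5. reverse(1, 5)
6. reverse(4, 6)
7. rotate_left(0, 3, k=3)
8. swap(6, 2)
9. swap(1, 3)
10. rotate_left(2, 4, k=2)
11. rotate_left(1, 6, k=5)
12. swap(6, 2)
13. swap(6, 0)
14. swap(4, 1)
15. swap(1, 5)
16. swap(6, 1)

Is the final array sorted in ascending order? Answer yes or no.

Answer: yes

Derivation:
After 1 (swap(0, 5)): [G, F, E, C, B, A, D]
After 2 (swap(1, 3)): [G, C, E, F, B, A, D]
After 3 (rotate_left(3, 5, k=1)): [G, C, E, B, A, F, D]
After 4 (swap(2, 5)): [G, C, F, B, A, E, D]
After 5 (reverse(1, 5)): [G, E, A, B, F, C, D]
After 6 (reverse(4, 6)): [G, E, A, B, D, C, F]
After 7 (rotate_left(0, 3, k=3)): [B, G, E, A, D, C, F]
After 8 (swap(6, 2)): [B, G, F, A, D, C, E]
After 9 (swap(1, 3)): [B, A, F, G, D, C, E]
After 10 (rotate_left(2, 4, k=2)): [B, A, D, F, G, C, E]
After 11 (rotate_left(1, 6, k=5)): [B, E, A, D, F, G, C]
After 12 (swap(6, 2)): [B, E, C, D, F, G, A]
After 13 (swap(6, 0)): [A, E, C, D, F, G, B]
After 14 (swap(4, 1)): [A, F, C, D, E, G, B]
After 15 (swap(1, 5)): [A, G, C, D, E, F, B]
After 16 (swap(6, 1)): [A, B, C, D, E, F, G]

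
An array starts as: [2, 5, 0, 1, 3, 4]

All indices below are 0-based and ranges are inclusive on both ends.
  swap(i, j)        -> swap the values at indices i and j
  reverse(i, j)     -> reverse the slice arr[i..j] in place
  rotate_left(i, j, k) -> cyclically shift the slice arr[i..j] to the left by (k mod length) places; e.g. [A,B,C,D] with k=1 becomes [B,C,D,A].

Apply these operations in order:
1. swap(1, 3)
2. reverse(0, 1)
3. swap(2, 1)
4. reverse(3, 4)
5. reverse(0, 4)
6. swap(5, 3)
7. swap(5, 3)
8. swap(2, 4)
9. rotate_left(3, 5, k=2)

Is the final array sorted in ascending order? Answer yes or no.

Answer: no

Derivation:
After 1 (swap(1, 3)): [2, 1, 0, 5, 3, 4]
After 2 (reverse(0, 1)): [1, 2, 0, 5, 3, 4]
After 3 (swap(2, 1)): [1, 0, 2, 5, 3, 4]
After 4 (reverse(3, 4)): [1, 0, 2, 3, 5, 4]
After 5 (reverse(0, 4)): [5, 3, 2, 0, 1, 4]
After 6 (swap(5, 3)): [5, 3, 2, 4, 1, 0]
After 7 (swap(5, 3)): [5, 3, 2, 0, 1, 4]
After 8 (swap(2, 4)): [5, 3, 1, 0, 2, 4]
After 9 (rotate_left(3, 5, k=2)): [5, 3, 1, 4, 0, 2]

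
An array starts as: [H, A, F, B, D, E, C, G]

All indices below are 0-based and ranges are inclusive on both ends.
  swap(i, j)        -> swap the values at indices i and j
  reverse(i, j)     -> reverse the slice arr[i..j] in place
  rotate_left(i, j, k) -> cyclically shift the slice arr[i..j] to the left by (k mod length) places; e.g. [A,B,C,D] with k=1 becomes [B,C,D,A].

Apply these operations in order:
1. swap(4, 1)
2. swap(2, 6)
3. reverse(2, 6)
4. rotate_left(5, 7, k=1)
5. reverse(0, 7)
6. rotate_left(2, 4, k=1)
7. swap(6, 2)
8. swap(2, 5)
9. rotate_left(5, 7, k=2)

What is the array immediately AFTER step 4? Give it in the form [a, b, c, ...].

Answer: [H, D, F, E, A, C, G, B]

Derivation:
After 1 (swap(4, 1)): [H, D, F, B, A, E, C, G]
After 2 (swap(2, 6)): [H, D, C, B, A, E, F, G]
After 3 (reverse(2, 6)): [H, D, F, E, A, B, C, G]
After 4 (rotate_left(5, 7, k=1)): [H, D, F, E, A, C, G, B]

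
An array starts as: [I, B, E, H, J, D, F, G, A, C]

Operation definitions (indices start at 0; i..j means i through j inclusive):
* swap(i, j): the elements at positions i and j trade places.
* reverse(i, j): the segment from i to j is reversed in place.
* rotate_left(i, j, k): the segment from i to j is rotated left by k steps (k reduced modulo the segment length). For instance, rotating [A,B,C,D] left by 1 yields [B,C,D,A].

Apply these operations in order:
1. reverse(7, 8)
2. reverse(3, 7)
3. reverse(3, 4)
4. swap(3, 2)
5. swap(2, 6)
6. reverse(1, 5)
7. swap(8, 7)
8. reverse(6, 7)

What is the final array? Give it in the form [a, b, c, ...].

After 1 (reverse(7, 8)): [I, B, E, H, J, D, F, A, G, C]
After 2 (reverse(3, 7)): [I, B, E, A, F, D, J, H, G, C]
After 3 (reverse(3, 4)): [I, B, E, F, A, D, J, H, G, C]
After 4 (swap(3, 2)): [I, B, F, E, A, D, J, H, G, C]
After 5 (swap(2, 6)): [I, B, J, E, A, D, F, H, G, C]
After 6 (reverse(1, 5)): [I, D, A, E, J, B, F, H, G, C]
After 7 (swap(8, 7)): [I, D, A, E, J, B, F, G, H, C]
After 8 (reverse(6, 7)): [I, D, A, E, J, B, G, F, H, C]

Answer: [I, D, A, E, J, B, G, F, H, C]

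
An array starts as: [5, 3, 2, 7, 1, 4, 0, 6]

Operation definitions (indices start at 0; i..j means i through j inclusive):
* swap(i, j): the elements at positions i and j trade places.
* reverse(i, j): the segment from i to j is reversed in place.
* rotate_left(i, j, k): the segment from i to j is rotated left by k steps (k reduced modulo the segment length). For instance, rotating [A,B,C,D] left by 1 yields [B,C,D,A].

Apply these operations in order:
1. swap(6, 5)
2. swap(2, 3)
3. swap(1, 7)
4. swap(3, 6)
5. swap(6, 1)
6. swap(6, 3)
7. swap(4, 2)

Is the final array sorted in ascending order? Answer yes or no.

Answer: no

Derivation:
After 1 (swap(6, 5)): [5, 3, 2, 7, 1, 0, 4, 6]
After 2 (swap(2, 3)): [5, 3, 7, 2, 1, 0, 4, 6]
After 3 (swap(1, 7)): [5, 6, 7, 2, 1, 0, 4, 3]
After 4 (swap(3, 6)): [5, 6, 7, 4, 1, 0, 2, 3]
After 5 (swap(6, 1)): [5, 2, 7, 4, 1, 0, 6, 3]
After 6 (swap(6, 3)): [5, 2, 7, 6, 1, 0, 4, 3]
After 7 (swap(4, 2)): [5, 2, 1, 6, 7, 0, 4, 3]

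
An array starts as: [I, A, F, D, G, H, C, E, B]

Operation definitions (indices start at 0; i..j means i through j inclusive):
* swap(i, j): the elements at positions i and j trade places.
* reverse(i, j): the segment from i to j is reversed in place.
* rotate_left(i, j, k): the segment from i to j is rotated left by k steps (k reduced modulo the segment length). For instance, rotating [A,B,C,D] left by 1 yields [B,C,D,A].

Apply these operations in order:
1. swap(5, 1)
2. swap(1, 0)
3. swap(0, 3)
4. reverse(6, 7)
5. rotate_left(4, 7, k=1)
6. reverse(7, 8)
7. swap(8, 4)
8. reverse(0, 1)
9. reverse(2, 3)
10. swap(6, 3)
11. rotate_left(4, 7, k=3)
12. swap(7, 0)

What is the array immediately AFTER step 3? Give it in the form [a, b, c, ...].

After 1 (swap(5, 1)): [I, H, F, D, G, A, C, E, B]
After 2 (swap(1, 0)): [H, I, F, D, G, A, C, E, B]
After 3 (swap(0, 3)): [D, I, F, H, G, A, C, E, B]

Answer: [D, I, F, H, G, A, C, E, B]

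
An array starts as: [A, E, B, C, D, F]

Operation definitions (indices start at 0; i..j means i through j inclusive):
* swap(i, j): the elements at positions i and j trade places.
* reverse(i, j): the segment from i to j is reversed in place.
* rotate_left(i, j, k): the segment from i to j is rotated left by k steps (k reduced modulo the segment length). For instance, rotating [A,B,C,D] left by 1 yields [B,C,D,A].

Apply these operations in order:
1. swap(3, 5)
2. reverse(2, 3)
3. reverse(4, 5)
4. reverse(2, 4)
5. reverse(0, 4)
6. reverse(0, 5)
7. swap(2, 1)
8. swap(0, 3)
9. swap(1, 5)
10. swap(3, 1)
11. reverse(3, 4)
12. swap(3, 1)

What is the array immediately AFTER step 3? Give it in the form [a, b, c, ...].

Answer: [A, E, F, B, C, D]

Derivation:
After 1 (swap(3, 5)): [A, E, B, F, D, C]
After 2 (reverse(2, 3)): [A, E, F, B, D, C]
After 3 (reverse(4, 5)): [A, E, F, B, C, D]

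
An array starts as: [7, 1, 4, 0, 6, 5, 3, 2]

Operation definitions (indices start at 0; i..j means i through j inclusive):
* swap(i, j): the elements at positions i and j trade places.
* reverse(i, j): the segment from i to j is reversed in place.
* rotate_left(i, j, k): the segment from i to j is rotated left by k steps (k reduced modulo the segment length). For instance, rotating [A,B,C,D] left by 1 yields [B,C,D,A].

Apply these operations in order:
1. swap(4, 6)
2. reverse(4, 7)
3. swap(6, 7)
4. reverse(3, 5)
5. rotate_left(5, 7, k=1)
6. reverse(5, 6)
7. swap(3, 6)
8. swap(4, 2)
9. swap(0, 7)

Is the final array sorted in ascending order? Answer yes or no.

After 1 (swap(4, 6)): [7, 1, 4, 0, 3, 5, 6, 2]
After 2 (reverse(4, 7)): [7, 1, 4, 0, 2, 6, 5, 3]
After 3 (swap(6, 7)): [7, 1, 4, 0, 2, 6, 3, 5]
After 4 (reverse(3, 5)): [7, 1, 4, 6, 2, 0, 3, 5]
After 5 (rotate_left(5, 7, k=1)): [7, 1, 4, 6, 2, 3, 5, 0]
After 6 (reverse(5, 6)): [7, 1, 4, 6, 2, 5, 3, 0]
After 7 (swap(3, 6)): [7, 1, 4, 3, 2, 5, 6, 0]
After 8 (swap(4, 2)): [7, 1, 2, 3, 4, 5, 6, 0]
After 9 (swap(0, 7)): [0, 1, 2, 3, 4, 5, 6, 7]

Answer: yes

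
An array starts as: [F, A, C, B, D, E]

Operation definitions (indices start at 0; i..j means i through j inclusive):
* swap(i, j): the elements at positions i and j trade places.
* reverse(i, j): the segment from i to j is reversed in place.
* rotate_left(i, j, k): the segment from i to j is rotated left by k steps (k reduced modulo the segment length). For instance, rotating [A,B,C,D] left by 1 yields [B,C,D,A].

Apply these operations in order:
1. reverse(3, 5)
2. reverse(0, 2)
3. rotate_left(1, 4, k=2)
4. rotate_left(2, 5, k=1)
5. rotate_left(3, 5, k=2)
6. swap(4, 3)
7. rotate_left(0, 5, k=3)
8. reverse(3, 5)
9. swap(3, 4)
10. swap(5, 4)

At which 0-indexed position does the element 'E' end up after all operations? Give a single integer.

After 1 (reverse(3, 5)): [F, A, C, E, D, B]
After 2 (reverse(0, 2)): [C, A, F, E, D, B]
After 3 (rotate_left(1, 4, k=2)): [C, E, D, A, F, B]
After 4 (rotate_left(2, 5, k=1)): [C, E, A, F, B, D]
After 5 (rotate_left(3, 5, k=2)): [C, E, A, D, F, B]
After 6 (swap(4, 3)): [C, E, A, F, D, B]
After 7 (rotate_left(0, 5, k=3)): [F, D, B, C, E, A]
After 8 (reverse(3, 5)): [F, D, B, A, E, C]
After 9 (swap(3, 4)): [F, D, B, E, A, C]
After 10 (swap(5, 4)): [F, D, B, E, C, A]

Answer: 3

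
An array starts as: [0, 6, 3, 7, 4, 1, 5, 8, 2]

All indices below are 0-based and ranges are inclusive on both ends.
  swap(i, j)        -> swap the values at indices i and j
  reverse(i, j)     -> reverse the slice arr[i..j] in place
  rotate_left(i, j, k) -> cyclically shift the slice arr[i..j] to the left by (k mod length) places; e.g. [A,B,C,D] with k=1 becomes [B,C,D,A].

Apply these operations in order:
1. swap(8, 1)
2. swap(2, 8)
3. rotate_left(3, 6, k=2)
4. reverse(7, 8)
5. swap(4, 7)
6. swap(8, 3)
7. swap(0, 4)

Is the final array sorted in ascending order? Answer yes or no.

After 1 (swap(8, 1)): [0, 2, 3, 7, 4, 1, 5, 8, 6]
After 2 (swap(2, 8)): [0, 2, 6, 7, 4, 1, 5, 8, 3]
After 3 (rotate_left(3, 6, k=2)): [0, 2, 6, 1, 5, 7, 4, 8, 3]
After 4 (reverse(7, 8)): [0, 2, 6, 1, 5, 7, 4, 3, 8]
After 5 (swap(4, 7)): [0, 2, 6, 1, 3, 7, 4, 5, 8]
After 6 (swap(8, 3)): [0, 2, 6, 8, 3, 7, 4, 5, 1]
After 7 (swap(0, 4)): [3, 2, 6, 8, 0, 7, 4, 5, 1]

Answer: no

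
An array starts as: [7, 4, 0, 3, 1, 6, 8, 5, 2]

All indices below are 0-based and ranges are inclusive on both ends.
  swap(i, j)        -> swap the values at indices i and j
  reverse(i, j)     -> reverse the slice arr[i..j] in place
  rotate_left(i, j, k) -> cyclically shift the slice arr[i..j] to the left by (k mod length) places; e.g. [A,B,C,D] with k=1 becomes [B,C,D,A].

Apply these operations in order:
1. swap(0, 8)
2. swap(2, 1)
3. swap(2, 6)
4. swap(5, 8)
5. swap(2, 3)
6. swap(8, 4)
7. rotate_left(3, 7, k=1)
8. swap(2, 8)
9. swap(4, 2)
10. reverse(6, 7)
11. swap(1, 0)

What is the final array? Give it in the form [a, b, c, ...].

After 1 (swap(0, 8)): [2, 4, 0, 3, 1, 6, 8, 5, 7]
After 2 (swap(2, 1)): [2, 0, 4, 3, 1, 6, 8, 5, 7]
After 3 (swap(2, 6)): [2, 0, 8, 3, 1, 6, 4, 5, 7]
After 4 (swap(5, 8)): [2, 0, 8, 3, 1, 7, 4, 5, 6]
After 5 (swap(2, 3)): [2, 0, 3, 8, 1, 7, 4, 5, 6]
After 6 (swap(8, 4)): [2, 0, 3, 8, 6, 7, 4, 5, 1]
After 7 (rotate_left(3, 7, k=1)): [2, 0, 3, 6, 7, 4, 5, 8, 1]
After 8 (swap(2, 8)): [2, 0, 1, 6, 7, 4, 5, 8, 3]
After 9 (swap(4, 2)): [2, 0, 7, 6, 1, 4, 5, 8, 3]
After 10 (reverse(6, 7)): [2, 0, 7, 6, 1, 4, 8, 5, 3]
After 11 (swap(1, 0)): [0, 2, 7, 6, 1, 4, 8, 5, 3]

Answer: [0, 2, 7, 6, 1, 4, 8, 5, 3]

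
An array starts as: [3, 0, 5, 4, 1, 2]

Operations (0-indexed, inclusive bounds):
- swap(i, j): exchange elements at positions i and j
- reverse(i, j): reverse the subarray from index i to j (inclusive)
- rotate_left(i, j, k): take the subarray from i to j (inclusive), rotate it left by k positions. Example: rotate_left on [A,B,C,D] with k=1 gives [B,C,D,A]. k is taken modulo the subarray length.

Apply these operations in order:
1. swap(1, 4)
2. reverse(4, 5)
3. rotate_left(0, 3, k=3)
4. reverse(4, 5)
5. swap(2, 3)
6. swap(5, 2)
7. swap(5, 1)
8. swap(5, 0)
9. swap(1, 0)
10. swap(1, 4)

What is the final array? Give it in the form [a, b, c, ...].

After 1 (swap(1, 4)): [3, 1, 5, 4, 0, 2]
After 2 (reverse(4, 5)): [3, 1, 5, 4, 2, 0]
After 3 (rotate_left(0, 3, k=3)): [4, 3, 1, 5, 2, 0]
After 4 (reverse(4, 5)): [4, 3, 1, 5, 0, 2]
After 5 (swap(2, 3)): [4, 3, 5, 1, 0, 2]
After 6 (swap(5, 2)): [4, 3, 2, 1, 0, 5]
After 7 (swap(5, 1)): [4, 5, 2, 1, 0, 3]
After 8 (swap(5, 0)): [3, 5, 2, 1, 0, 4]
After 9 (swap(1, 0)): [5, 3, 2, 1, 0, 4]
After 10 (swap(1, 4)): [5, 0, 2, 1, 3, 4]

Answer: [5, 0, 2, 1, 3, 4]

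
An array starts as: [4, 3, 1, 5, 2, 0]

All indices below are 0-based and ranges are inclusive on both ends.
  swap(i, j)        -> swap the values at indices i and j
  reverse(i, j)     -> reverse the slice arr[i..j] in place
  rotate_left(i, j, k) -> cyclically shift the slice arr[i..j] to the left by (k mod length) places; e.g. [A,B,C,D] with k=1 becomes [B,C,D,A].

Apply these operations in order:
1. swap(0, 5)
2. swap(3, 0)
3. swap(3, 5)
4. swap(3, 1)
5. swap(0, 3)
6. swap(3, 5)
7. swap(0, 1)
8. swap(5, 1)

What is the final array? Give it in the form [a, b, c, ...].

Answer: [4, 5, 1, 0, 2, 3]

Derivation:
After 1 (swap(0, 5)): [0, 3, 1, 5, 2, 4]
After 2 (swap(3, 0)): [5, 3, 1, 0, 2, 4]
After 3 (swap(3, 5)): [5, 3, 1, 4, 2, 0]
After 4 (swap(3, 1)): [5, 4, 1, 3, 2, 0]
After 5 (swap(0, 3)): [3, 4, 1, 5, 2, 0]
After 6 (swap(3, 5)): [3, 4, 1, 0, 2, 5]
After 7 (swap(0, 1)): [4, 3, 1, 0, 2, 5]
After 8 (swap(5, 1)): [4, 5, 1, 0, 2, 3]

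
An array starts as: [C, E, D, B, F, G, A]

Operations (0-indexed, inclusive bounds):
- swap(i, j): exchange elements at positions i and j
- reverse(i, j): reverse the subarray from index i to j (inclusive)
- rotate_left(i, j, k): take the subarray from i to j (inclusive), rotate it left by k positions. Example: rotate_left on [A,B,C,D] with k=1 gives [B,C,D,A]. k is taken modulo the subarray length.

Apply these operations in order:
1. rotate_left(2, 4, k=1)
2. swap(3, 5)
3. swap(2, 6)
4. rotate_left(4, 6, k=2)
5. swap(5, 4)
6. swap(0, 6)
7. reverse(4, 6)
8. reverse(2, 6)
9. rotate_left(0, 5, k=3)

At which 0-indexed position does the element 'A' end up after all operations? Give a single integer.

Answer: 6

Derivation:
After 1 (rotate_left(2, 4, k=1)): [C, E, B, F, D, G, A]
After 2 (swap(3, 5)): [C, E, B, G, D, F, A]
After 3 (swap(2, 6)): [C, E, A, G, D, F, B]
After 4 (rotate_left(4, 6, k=2)): [C, E, A, G, B, D, F]
After 5 (swap(5, 4)): [C, E, A, G, D, B, F]
After 6 (swap(0, 6)): [F, E, A, G, D, B, C]
After 7 (reverse(4, 6)): [F, E, A, G, C, B, D]
After 8 (reverse(2, 6)): [F, E, D, B, C, G, A]
After 9 (rotate_left(0, 5, k=3)): [B, C, G, F, E, D, A]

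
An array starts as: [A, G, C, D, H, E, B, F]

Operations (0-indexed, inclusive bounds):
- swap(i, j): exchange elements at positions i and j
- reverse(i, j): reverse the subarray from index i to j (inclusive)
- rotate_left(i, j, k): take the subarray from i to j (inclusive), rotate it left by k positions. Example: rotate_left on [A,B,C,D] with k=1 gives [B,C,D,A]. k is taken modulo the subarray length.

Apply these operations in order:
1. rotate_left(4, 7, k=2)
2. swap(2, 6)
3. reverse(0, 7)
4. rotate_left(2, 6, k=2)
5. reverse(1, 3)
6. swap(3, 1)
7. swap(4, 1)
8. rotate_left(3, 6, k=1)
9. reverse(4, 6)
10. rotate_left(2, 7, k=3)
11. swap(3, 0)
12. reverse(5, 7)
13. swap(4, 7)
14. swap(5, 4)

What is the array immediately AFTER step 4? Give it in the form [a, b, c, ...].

After 1 (rotate_left(4, 7, k=2)): [A, G, C, D, B, F, H, E]
After 2 (swap(2, 6)): [A, G, H, D, B, F, C, E]
After 3 (reverse(0, 7)): [E, C, F, B, D, H, G, A]
After 4 (rotate_left(2, 6, k=2)): [E, C, D, H, G, F, B, A]

Answer: [E, C, D, H, G, F, B, A]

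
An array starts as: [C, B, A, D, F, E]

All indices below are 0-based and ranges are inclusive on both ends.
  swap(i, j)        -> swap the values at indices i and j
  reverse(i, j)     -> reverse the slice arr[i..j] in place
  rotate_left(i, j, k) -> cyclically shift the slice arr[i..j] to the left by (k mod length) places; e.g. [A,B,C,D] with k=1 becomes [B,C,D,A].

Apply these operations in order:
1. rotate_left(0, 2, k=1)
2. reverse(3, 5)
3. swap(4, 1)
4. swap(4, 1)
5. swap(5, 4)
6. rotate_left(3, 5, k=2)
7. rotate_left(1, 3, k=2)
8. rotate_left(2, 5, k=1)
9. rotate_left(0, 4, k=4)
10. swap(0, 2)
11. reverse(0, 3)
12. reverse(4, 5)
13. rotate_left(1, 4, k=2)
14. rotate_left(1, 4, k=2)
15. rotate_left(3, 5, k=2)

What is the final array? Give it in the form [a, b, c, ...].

After 1 (rotate_left(0, 2, k=1)): [B, A, C, D, F, E]
After 2 (reverse(3, 5)): [B, A, C, E, F, D]
After 3 (swap(4, 1)): [B, F, C, E, A, D]
After 4 (swap(4, 1)): [B, A, C, E, F, D]
After 5 (swap(5, 4)): [B, A, C, E, D, F]
After 6 (rotate_left(3, 5, k=2)): [B, A, C, F, E, D]
After 7 (rotate_left(1, 3, k=2)): [B, F, A, C, E, D]
After 8 (rotate_left(2, 5, k=1)): [B, F, C, E, D, A]
After 9 (rotate_left(0, 4, k=4)): [D, B, F, C, E, A]
After 10 (swap(0, 2)): [F, B, D, C, E, A]
After 11 (reverse(0, 3)): [C, D, B, F, E, A]
After 12 (reverse(4, 5)): [C, D, B, F, A, E]
After 13 (rotate_left(1, 4, k=2)): [C, F, A, D, B, E]
After 14 (rotate_left(1, 4, k=2)): [C, D, B, F, A, E]
After 15 (rotate_left(3, 5, k=2)): [C, D, B, E, F, A]

Answer: [C, D, B, E, F, A]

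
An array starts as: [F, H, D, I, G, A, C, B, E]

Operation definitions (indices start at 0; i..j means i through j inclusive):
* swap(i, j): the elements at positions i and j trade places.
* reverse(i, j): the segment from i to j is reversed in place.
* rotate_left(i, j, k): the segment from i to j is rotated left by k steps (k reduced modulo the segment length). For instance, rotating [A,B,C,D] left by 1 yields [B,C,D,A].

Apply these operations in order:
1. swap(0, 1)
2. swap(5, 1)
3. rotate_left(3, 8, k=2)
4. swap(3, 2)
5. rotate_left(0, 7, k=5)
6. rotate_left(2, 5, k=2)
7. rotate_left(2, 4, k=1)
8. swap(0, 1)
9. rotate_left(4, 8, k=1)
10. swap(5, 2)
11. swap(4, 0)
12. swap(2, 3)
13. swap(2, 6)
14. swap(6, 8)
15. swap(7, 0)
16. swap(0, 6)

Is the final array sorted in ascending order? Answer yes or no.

After 1 (swap(0, 1)): [H, F, D, I, G, A, C, B, E]
After 2 (swap(5, 1)): [H, A, D, I, G, F, C, B, E]
After 3 (rotate_left(3, 8, k=2)): [H, A, D, F, C, B, E, I, G]
After 4 (swap(3, 2)): [H, A, F, D, C, B, E, I, G]
After 5 (rotate_left(0, 7, k=5)): [B, E, I, H, A, F, D, C, G]
After 6 (rotate_left(2, 5, k=2)): [B, E, A, F, I, H, D, C, G]
After 7 (rotate_left(2, 4, k=1)): [B, E, F, I, A, H, D, C, G]
After 8 (swap(0, 1)): [E, B, F, I, A, H, D, C, G]
After 9 (rotate_left(4, 8, k=1)): [E, B, F, I, H, D, C, G, A]
After 10 (swap(5, 2)): [E, B, D, I, H, F, C, G, A]
After 11 (swap(4, 0)): [H, B, D, I, E, F, C, G, A]
After 12 (swap(2, 3)): [H, B, I, D, E, F, C, G, A]
After 13 (swap(2, 6)): [H, B, C, D, E, F, I, G, A]
After 14 (swap(6, 8)): [H, B, C, D, E, F, A, G, I]
After 15 (swap(7, 0)): [G, B, C, D, E, F, A, H, I]
After 16 (swap(0, 6)): [A, B, C, D, E, F, G, H, I]

Answer: yes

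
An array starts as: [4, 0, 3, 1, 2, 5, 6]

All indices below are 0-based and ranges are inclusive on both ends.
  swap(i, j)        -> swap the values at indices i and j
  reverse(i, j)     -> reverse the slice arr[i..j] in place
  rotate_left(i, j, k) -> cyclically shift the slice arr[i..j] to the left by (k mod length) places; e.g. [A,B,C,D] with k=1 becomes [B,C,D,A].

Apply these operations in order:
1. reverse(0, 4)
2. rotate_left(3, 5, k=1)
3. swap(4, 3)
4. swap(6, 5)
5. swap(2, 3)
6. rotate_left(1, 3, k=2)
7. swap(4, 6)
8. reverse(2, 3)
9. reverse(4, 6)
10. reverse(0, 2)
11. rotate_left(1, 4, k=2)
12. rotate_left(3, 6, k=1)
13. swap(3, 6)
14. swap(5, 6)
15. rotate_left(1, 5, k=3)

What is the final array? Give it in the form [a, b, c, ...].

After 1 (reverse(0, 4)): [2, 1, 3, 0, 4, 5, 6]
After 2 (rotate_left(3, 5, k=1)): [2, 1, 3, 4, 5, 0, 6]
After 3 (swap(4, 3)): [2, 1, 3, 5, 4, 0, 6]
After 4 (swap(6, 5)): [2, 1, 3, 5, 4, 6, 0]
After 5 (swap(2, 3)): [2, 1, 5, 3, 4, 6, 0]
After 6 (rotate_left(1, 3, k=2)): [2, 3, 1, 5, 4, 6, 0]
After 7 (swap(4, 6)): [2, 3, 1, 5, 0, 6, 4]
After 8 (reverse(2, 3)): [2, 3, 5, 1, 0, 6, 4]
After 9 (reverse(4, 6)): [2, 3, 5, 1, 4, 6, 0]
After 10 (reverse(0, 2)): [5, 3, 2, 1, 4, 6, 0]
After 11 (rotate_left(1, 4, k=2)): [5, 1, 4, 3, 2, 6, 0]
After 12 (rotate_left(3, 6, k=1)): [5, 1, 4, 2, 6, 0, 3]
After 13 (swap(3, 6)): [5, 1, 4, 3, 6, 0, 2]
After 14 (swap(5, 6)): [5, 1, 4, 3, 6, 2, 0]
After 15 (rotate_left(1, 5, k=3)): [5, 6, 2, 1, 4, 3, 0]

Answer: [5, 6, 2, 1, 4, 3, 0]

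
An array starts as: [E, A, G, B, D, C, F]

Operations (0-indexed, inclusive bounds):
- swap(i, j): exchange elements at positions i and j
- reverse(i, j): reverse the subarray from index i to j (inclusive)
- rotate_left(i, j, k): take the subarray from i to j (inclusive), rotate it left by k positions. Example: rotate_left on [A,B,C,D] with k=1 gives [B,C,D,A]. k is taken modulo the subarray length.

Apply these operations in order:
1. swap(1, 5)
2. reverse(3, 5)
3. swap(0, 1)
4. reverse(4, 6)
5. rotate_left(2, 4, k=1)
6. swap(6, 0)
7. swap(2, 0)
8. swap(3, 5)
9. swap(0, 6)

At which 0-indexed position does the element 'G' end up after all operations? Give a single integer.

After 1 (swap(1, 5)): [E, C, G, B, D, A, F]
After 2 (reverse(3, 5)): [E, C, G, A, D, B, F]
After 3 (swap(0, 1)): [C, E, G, A, D, B, F]
After 4 (reverse(4, 6)): [C, E, G, A, F, B, D]
After 5 (rotate_left(2, 4, k=1)): [C, E, A, F, G, B, D]
After 6 (swap(6, 0)): [D, E, A, F, G, B, C]
After 7 (swap(2, 0)): [A, E, D, F, G, B, C]
After 8 (swap(3, 5)): [A, E, D, B, G, F, C]
After 9 (swap(0, 6)): [C, E, D, B, G, F, A]

Answer: 4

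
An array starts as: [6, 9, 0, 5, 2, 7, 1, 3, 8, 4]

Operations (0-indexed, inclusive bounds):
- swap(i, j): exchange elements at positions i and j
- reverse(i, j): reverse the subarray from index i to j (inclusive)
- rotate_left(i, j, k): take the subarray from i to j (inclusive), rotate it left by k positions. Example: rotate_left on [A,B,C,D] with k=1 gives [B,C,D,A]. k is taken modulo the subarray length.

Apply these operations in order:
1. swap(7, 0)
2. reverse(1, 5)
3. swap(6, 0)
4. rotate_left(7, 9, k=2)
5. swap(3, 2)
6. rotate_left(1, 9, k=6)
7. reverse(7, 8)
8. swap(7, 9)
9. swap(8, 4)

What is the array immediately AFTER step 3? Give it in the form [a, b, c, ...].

After 1 (swap(7, 0)): [3, 9, 0, 5, 2, 7, 1, 6, 8, 4]
After 2 (reverse(1, 5)): [3, 7, 2, 5, 0, 9, 1, 6, 8, 4]
After 3 (swap(6, 0)): [1, 7, 2, 5, 0, 9, 3, 6, 8, 4]

Answer: [1, 7, 2, 5, 0, 9, 3, 6, 8, 4]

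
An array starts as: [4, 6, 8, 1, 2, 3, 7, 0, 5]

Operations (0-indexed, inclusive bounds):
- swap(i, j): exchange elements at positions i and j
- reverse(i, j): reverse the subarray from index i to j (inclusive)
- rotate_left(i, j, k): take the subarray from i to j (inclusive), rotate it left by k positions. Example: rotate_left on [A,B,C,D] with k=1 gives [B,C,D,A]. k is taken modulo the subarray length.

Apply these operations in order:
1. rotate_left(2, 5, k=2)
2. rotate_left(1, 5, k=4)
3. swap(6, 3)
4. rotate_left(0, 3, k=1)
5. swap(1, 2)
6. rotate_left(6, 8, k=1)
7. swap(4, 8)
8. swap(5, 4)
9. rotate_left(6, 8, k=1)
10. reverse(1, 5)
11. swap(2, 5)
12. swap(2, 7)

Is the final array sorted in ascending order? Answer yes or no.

Answer: no

Derivation:
After 1 (rotate_left(2, 5, k=2)): [4, 6, 2, 3, 8, 1, 7, 0, 5]
After 2 (rotate_left(1, 5, k=4)): [4, 1, 6, 2, 3, 8, 7, 0, 5]
After 3 (swap(6, 3)): [4, 1, 6, 7, 3, 8, 2, 0, 5]
After 4 (rotate_left(0, 3, k=1)): [1, 6, 7, 4, 3, 8, 2, 0, 5]
After 5 (swap(1, 2)): [1, 7, 6, 4, 3, 8, 2, 0, 5]
After 6 (rotate_left(6, 8, k=1)): [1, 7, 6, 4, 3, 8, 0, 5, 2]
After 7 (swap(4, 8)): [1, 7, 6, 4, 2, 8, 0, 5, 3]
After 8 (swap(5, 4)): [1, 7, 6, 4, 8, 2, 0, 5, 3]
After 9 (rotate_left(6, 8, k=1)): [1, 7, 6, 4, 8, 2, 5, 3, 0]
After 10 (reverse(1, 5)): [1, 2, 8, 4, 6, 7, 5, 3, 0]
After 11 (swap(2, 5)): [1, 2, 7, 4, 6, 8, 5, 3, 0]
After 12 (swap(2, 7)): [1, 2, 3, 4, 6, 8, 5, 7, 0]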